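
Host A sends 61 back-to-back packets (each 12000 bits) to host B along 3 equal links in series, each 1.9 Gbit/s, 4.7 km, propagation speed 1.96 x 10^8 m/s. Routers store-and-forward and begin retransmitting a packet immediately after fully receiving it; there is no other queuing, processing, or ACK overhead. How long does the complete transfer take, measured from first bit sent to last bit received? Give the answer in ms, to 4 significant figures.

0.4698 ms

Per-hop transmission t_tx = L/R = 12000/1900000000 = 0.00631579 ms.
Per-hop propagation t_prop = 4700/196000000 = 0.0239796 ms.
Pipeline fill: first packet needs 3·t_tx to clear all hops; remaining 60 packets each add one t_tx.
Total = (3+61-1)·t_tx + 3·t_prop = 63·0.00631579 + 3·0.0239796 = 0.4698 ms.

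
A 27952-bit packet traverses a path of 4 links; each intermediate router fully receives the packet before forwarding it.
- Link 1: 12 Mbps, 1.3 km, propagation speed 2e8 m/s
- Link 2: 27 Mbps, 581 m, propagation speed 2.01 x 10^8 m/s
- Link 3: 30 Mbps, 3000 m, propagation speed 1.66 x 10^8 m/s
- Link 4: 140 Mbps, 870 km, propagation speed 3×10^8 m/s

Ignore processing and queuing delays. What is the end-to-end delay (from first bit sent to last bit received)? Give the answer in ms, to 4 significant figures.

Transmission delays (L/R per hop): 2.32933, 1.03526, 0.931733, 0.199657 ms; sum = 4.49598 ms.
Propagation delays (d/s per hop): 0.0065, 0.00289055, 0.0180723, 2.9 ms; sum = 2.92746 ms.
End-to-end = 7.423 ms.

7.423 ms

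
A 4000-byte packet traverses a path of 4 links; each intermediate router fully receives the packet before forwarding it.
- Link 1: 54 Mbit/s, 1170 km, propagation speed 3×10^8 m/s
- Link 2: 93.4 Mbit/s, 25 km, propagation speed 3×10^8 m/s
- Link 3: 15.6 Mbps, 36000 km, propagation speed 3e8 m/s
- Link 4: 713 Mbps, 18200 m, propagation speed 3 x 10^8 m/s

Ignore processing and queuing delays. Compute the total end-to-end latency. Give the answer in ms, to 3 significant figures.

127 ms

L = 4000 × 8 = 32000 bits.
Transmission delays (L/R per hop): 0.592593, 0.342612, 2.05128, 0.0448808 ms; sum = 3.03137 ms.
Propagation delays (d/s per hop): 3.9, 0.0833333, 120, 0.0606667 ms; sum = 124.044 ms.
End-to-end = 127 ms.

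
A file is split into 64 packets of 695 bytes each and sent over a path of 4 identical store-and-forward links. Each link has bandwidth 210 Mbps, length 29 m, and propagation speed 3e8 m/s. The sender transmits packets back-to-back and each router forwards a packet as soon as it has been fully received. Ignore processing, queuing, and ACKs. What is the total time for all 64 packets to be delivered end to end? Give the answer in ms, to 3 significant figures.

1.77 ms

Per-hop transmission t_tx = L/R = 5560/210000000 = 0.0264762 ms.
Per-hop propagation t_prop = 29/300000000 = 9.66667e-05 ms.
Pipeline fill: first packet needs 4·t_tx to clear all hops; remaining 63 packets each add one t_tx.
Total = (4+64-1)·t_tx + 4·t_prop = 67·0.0264762 + 4·9.66667e-05 = 1.77 ms.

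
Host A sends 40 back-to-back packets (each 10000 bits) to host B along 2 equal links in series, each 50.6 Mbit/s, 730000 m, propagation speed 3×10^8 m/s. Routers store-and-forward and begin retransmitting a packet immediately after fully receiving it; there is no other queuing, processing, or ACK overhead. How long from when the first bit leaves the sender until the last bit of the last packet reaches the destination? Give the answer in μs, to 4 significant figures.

Per-hop transmission t_tx = L/R = 10000/50600000 = 197.628 μs.
Per-hop propagation t_prop = 730000/300000000 = 2433.33 μs.
Pipeline fill: first packet needs 2·t_tx to clear all hops; remaining 39 packets each add one t_tx.
Total = (2+40-1)·t_tx + 2·t_prop = 41·197.628 + 2·2433.33 = 12970 μs.

12970 μs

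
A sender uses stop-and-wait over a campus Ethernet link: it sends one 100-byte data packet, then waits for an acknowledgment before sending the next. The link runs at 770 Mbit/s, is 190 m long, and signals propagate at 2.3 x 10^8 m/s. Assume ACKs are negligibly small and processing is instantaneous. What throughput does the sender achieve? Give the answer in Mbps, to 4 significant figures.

t_tx = L/R = 800/770000000 = 1.03896e-06 s.
t_prop = 190/2.3e+08 = 8.26087e-07 s; RTT = 1.65217e-06 s.
Cycle = t_tx + RTT = 2.69113e-06 s.
Throughput = L / cycle = 800 / 2.69113e-06 = 297.3 Mbps.

297.3 Mbps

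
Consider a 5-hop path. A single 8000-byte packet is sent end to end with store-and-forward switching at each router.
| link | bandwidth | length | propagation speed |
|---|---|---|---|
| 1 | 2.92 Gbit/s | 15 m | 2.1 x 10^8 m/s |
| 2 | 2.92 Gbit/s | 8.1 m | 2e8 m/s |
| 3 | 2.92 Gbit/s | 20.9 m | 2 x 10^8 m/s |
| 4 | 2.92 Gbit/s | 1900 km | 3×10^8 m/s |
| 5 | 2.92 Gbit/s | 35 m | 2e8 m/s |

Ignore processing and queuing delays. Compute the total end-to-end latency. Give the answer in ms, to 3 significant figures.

6.44 ms

L = 8000 × 8 = 64000 bits.
Transmission delay per hop = L/R = 64000/2920000000 = 0.0219178 ms; 5 hops → 0.109589 ms.
Propagation delays (d/s per hop): 7.14286e-05, 4.05e-05, 0.0001045, 6.33333, 0.000175 ms; sum = 6.33372 ms.
End-to-end = 6.44 ms.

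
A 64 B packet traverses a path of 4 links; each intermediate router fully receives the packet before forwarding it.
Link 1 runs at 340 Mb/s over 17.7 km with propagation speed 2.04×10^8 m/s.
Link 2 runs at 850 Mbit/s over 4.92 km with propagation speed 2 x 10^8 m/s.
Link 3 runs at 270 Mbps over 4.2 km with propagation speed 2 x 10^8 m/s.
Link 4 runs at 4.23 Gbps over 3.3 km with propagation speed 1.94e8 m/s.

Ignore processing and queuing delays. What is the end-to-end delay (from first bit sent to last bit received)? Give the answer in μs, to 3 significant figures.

154 μs

L = 64 × 8 = 512 bits.
Transmission delays (L/R per hop): 1.50588, 0.602353, 1.8963, 0.12104 μs; sum = 4.12557 μs.
Propagation delays (d/s per hop): 86.7647, 24.6, 21, 17.0103 μs; sum = 149.375 μs.
End-to-end = 154 μs.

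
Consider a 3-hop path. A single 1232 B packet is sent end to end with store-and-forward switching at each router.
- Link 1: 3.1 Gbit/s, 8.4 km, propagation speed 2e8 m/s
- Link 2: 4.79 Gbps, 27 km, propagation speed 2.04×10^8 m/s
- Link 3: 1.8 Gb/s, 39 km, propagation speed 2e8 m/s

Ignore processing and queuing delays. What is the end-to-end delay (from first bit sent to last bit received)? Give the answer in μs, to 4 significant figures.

L = 1232 × 8 = 9856 bits.
Transmission delays (L/R per hop): 3.17935, 2.05762, 5.47556 μs; sum = 10.7125 μs.
Propagation delays (d/s per hop): 42, 132.353, 195 μs; sum = 369.353 μs.
End-to-end = 380.1 μs.

380.1 μs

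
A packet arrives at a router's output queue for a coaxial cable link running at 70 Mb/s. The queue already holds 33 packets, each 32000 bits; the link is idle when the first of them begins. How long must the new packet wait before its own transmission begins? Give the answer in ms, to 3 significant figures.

Each queued packet: L/R = 32000/70000000 = 0.457143 ms.
33 queued → 15.0857 ms.
Queuing delay = 15.1 ms.

15.1 ms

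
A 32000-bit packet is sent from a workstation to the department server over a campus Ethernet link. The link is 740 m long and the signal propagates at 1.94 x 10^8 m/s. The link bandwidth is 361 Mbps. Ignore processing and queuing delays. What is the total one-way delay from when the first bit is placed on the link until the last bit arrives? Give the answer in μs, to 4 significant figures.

Transmission delay = L/R = 32000 / 361000000 = 88.6427 μs.
Propagation delay = d/s = 740 m / 194000000 m/s = 3.81443 μs.
Total = 92.46 μs.

92.46 μs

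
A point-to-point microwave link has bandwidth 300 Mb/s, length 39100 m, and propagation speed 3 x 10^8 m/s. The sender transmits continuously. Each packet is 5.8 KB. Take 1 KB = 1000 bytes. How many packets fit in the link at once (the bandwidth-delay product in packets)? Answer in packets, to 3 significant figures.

0.843 packets

Propagation delay = 39100 / 300000000 = 0.000130333 s.
BDP = R × t_prop = 300000000 × 0.000130333 = 39100 bits.
In packets of 46400 bits: 0.843 packets.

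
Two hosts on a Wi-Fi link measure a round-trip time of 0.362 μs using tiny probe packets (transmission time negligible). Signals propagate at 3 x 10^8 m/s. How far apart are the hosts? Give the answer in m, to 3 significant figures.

One-way propagation = RTT/2 = 0.181 μs.
d = s × t = 300000000 × 1.81e-07 = 54.3 m.

54.3 m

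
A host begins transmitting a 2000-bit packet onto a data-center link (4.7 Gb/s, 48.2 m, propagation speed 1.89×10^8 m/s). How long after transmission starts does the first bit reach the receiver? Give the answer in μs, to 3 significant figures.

0.255 μs

First bit experiences only propagation delay: d/s = 48.2/189000000 = 0.255 μs.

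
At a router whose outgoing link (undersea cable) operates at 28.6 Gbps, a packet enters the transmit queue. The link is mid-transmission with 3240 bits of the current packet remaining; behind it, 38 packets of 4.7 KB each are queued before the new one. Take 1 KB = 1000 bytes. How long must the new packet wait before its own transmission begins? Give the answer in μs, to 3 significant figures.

Each queued packet: L/R = 37600/28600000000 = 1.31469 μs.
38 queued → 49.958 μs.
Plus remaining 3240 bits of current packet: 0.113287 μs.
Queuing delay = 50.1 μs.

50.1 μs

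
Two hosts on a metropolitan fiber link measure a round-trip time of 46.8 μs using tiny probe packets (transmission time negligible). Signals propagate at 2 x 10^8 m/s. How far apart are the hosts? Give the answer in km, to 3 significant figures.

4.68 km

One-way propagation = RTT/2 = 23.4 μs.
d = s × t = 200000000 × 2.34e-05 = 4.68 km.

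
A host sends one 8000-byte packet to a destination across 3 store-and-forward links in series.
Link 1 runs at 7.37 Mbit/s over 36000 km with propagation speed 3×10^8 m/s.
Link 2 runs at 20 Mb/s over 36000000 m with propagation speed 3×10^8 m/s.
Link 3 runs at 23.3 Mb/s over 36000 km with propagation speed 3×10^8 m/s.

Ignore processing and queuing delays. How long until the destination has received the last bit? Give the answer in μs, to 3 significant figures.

375000 μs

L = 8000 × 8 = 64000 bits.
Transmission delays (L/R per hop): 8683.85, 3200, 2746.78 μs; sum = 14630.6 μs.
Propagation delays (d/s per hop): 120000, 120000, 120000 μs; sum = 360000 μs.
End-to-end = 375000 μs.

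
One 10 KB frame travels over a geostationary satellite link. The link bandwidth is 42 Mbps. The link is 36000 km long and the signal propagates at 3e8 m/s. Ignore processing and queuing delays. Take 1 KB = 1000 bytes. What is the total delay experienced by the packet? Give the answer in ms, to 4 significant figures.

L = 80000 bits.
Transmission delay = L/R = 80000 / 42000000 = 1.90476 ms.
Propagation delay = d/s = 36000000 m / 300000000 m/s = 120 ms.
Total = 121.9 ms.

121.9 ms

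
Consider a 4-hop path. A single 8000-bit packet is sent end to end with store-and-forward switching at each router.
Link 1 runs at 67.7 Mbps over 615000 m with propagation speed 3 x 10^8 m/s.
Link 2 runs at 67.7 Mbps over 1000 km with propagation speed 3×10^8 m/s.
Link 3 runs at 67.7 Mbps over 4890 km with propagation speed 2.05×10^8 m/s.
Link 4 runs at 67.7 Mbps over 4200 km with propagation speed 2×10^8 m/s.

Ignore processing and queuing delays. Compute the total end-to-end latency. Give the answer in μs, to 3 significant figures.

Transmission delay per hop = L/R = 8000/67700000 = 118.168 μs; 4 hops → 472.674 μs.
Propagation delays (d/s per hop): 2050, 3333.33, 23853.7, 21000 μs; sum = 50237 μs.
End-to-end = 50700 μs.

50700 μs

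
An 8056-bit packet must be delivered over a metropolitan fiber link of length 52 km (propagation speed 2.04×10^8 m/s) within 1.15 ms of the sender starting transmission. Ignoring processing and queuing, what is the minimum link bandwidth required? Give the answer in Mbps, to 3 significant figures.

Propagation delay = 52000 / 204000000 = 0.254902 ms.
Transmission budget = 1.15 − 0.254902 = 0.895098 ms.
R ≥ L / t_tx = 8056 bits / 0.000895098 s = 9.00 Mbps.

9.00 Mbps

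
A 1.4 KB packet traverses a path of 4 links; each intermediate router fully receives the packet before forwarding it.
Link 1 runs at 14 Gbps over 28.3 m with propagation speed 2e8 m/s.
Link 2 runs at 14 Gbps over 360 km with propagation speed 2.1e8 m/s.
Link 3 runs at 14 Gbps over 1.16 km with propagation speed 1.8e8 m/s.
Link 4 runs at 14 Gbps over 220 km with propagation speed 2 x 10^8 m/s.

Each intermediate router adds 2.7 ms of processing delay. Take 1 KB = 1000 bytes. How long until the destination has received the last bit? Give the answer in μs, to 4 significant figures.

10920 μs

L = 11200 bits.
Transmission delay per hop = L/R = 11200/14000000000 = 0.8 μs; 4 hops → 3.2 μs.
Propagation delays (d/s per hop): 0.1415, 1714.29, 6.44444, 1100 μs; sum = 2820.87 μs.
Processing at 3 router(s): 3 × 2.7 ms = 8100 μs.
End-to-end = 10920 μs.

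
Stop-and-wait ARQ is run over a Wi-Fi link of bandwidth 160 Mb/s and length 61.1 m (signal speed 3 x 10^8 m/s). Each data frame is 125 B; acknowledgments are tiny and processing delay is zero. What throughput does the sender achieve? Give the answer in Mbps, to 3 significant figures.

150 Mbps

t_tx = L/R = 1000/160000000 = 6.25e-06 s.
t_prop = 61.1/300000000 = 2.03667e-07 s; RTT = 4.07333e-07 s.
Cycle = t_tx + RTT = 6.65733e-06 s.
Throughput = L / cycle = 1000 / 6.65733e-06 = 150 Mbps.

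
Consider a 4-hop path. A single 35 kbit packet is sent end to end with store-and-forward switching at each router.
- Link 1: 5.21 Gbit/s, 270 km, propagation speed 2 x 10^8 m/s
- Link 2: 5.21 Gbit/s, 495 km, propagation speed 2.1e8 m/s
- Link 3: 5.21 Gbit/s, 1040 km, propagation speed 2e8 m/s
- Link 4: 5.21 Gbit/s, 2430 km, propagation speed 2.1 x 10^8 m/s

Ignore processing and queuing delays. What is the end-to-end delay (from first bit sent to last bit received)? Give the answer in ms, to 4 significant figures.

L = 35000 bits.
Transmission delay per hop = L/R = 35000/5210000000 = 0.00671785 ms; 4 hops → 0.0268714 ms.
Propagation delays (d/s per hop): 1.35, 2.35714, 5.2, 11.5714 ms; sum = 20.4786 ms.
End-to-end = 20.51 ms.

20.51 ms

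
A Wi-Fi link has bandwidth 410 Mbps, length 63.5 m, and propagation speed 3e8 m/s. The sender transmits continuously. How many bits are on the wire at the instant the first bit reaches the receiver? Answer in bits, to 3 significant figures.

Propagation delay = 63.5 / 300000000 = 2.11667e-07 s.
BDP = R × t_prop = 410000000 × 2.11667e-07 = 86.7833 bits.

86.8 bits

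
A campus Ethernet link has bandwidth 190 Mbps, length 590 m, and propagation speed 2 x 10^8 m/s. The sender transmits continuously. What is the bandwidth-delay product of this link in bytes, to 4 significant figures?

Propagation delay = 590 / 200000000 = 2.95e-06 s.
BDP = R × t_prop = 190000000 × 2.95e-06 = 560.5 bits.
In bytes: 560.5/8 = 70.06 bytes.

70.06 bytes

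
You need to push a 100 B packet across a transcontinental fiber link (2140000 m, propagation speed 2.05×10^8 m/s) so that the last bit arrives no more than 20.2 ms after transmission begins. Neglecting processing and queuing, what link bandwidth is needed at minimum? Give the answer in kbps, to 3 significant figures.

82.0 kbps

L = 800 bits.
Propagation delay = 2140000 / 2.05e+08 = 10.439 ms.
Transmission budget = 20.2 − 10.439 = 9.76098 ms.
R ≥ L / t_tx = 800 bits / 0.00976098 s = 82.0 kbps.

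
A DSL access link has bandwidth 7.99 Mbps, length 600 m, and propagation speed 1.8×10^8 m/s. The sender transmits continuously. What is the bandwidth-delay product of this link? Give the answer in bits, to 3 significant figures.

26.6 bits

Propagation delay = 600 / 180000000 = 3.33333e-06 s.
BDP = R × t_prop = 7990000 × 3.33333e-06 = 26.6333 bits.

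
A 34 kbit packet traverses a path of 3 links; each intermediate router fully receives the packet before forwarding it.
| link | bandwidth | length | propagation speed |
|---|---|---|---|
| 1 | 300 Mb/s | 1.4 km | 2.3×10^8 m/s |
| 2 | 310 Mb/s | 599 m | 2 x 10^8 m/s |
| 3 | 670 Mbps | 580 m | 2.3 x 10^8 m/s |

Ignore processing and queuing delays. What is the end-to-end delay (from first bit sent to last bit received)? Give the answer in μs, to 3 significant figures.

L = 34000 bits.
Transmission delays (L/R per hop): 113.333, 109.677, 50.7463 μs; sum = 273.757 μs.
Propagation delays (d/s per hop): 6.08696, 2.995, 2.52174 μs; sum = 11.6037 μs.
End-to-end = 285 μs.

285 μs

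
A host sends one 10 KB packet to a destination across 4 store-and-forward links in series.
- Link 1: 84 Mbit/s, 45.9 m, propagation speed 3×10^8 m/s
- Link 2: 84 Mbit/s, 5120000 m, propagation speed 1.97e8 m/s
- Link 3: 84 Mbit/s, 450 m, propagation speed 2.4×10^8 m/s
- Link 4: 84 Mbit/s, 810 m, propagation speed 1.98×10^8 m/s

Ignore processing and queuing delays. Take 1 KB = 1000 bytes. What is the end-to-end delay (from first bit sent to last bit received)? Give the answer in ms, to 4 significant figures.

29.81 ms

L = 80000 bits.
Transmission delay per hop = L/R = 80000/84000000 = 0.952381 ms; 4 hops → 3.80952 ms.
Propagation delays (d/s per hop): 0.000153, 25.9898, 0.001875, 0.00409091 ms; sum = 25.996 ms.
End-to-end = 29.81 ms.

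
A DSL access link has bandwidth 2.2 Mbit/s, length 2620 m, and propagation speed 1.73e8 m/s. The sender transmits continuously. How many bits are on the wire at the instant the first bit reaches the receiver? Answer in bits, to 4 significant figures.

33.32 bits

Propagation delay = 2620 / 173000000 = 1.51445e-05 s.
BDP = R × t_prop = 2200000 × 1.51445e-05 = 33.3179 bits.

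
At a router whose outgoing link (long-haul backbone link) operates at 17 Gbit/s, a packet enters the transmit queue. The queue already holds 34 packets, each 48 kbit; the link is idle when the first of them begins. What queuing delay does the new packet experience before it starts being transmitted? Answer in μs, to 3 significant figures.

96.0 μs

Each queued packet: L/R = 48000/17000000000 = 2.82353 μs.
34 queued → 96 μs.
Queuing delay = 96.0 μs.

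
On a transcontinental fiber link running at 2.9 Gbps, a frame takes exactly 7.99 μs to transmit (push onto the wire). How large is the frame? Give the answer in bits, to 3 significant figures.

23200 bits

L = R × t_tx = 2900000000 b/s × 7.99e-06 s = 23171 bits.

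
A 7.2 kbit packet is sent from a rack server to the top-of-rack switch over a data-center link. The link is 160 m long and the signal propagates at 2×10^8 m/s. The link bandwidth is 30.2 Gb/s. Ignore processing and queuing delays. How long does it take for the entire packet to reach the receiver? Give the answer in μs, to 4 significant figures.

1.038 μs

L = 7200 bits.
Transmission delay = L/R = 7200 / 30200000000 = 0.238411 μs.
Propagation delay = d/s = 160 m / 200000000 m/s = 0.8 μs.
Total = 1.038 μs.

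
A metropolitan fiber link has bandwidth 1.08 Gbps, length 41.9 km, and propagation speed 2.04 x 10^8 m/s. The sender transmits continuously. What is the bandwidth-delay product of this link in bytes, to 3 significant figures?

27700 bytes

Propagation delay = 41900 / 204000000 = 0.000205392 s.
BDP = R × t_prop = 1080000000 × 0.000205392 = 221824 bits.
In bytes: 221824/8 = 27700 bytes.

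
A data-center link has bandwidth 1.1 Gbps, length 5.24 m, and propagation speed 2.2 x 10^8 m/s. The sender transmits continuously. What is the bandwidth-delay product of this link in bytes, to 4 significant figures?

3.275 bytes

Propagation delay = 5.24 / 2.2e+08 = 2.38182e-08 s.
BDP = R × t_prop = 1100000000 × 2.38182e-08 = 26.2 bits.
In bytes: 26.2/8 = 3.275 bytes.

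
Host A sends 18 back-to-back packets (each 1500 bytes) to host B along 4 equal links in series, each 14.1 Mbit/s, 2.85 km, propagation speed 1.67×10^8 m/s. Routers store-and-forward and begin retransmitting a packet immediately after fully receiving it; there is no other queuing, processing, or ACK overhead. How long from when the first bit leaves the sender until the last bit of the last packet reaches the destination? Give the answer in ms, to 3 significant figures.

17.9 ms

Per-hop transmission t_tx = L/R = 12000/14100000 = 0.851064 ms.
Per-hop propagation t_prop = 2850/167000000 = 0.0170659 ms.
Pipeline fill: first packet needs 4·t_tx to clear all hops; remaining 17 packets each add one t_tx.
Total = (4+18-1)·t_tx + 4·t_prop = 21·0.851064 + 4·0.0170659 = 17.9 ms.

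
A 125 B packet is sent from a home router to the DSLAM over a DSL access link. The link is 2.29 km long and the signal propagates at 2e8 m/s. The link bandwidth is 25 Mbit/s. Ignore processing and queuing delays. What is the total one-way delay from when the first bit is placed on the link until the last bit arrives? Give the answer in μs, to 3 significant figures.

L = 125 × 8 = 1000 bits.
Transmission delay = L/R = 1000 / 25000000 = 40 μs.
Propagation delay = d/s = 2290 m / 200000000 m/s = 11.45 μs.
Total = 51.5 μs.

51.5 μs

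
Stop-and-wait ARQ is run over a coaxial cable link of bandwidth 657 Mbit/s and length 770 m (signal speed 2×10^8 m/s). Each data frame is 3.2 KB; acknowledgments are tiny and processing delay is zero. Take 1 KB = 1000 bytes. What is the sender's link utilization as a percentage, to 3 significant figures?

83.5 %

t_tx = L/R = 25600/657000000 = 3.8965e-05 s.
t_prop = 770/200000000 = 3.85e-06 s; RTT = 7.7e-06 s.
Cycle = t_tx + RTT = 4.6665e-05 s.
Utilization = t_tx / cycle = 3.8965e-05/4.6665e-05 = 83.5 %.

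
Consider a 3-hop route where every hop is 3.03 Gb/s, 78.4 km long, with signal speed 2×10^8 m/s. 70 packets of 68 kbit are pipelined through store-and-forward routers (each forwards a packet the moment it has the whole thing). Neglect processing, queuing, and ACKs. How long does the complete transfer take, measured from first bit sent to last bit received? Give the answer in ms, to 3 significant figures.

2.79 ms

Per-hop transmission t_tx = L/R = 68000/3030000000 = 0.0224422 ms.
Per-hop propagation t_prop = 78400/200000000 = 0.392 ms.
Pipeline fill: first packet needs 3·t_tx to clear all hops; remaining 69 packets each add one t_tx.
Total = (3+70-1)·t_tx + 3·t_prop = 72·0.0224422 + 3·0.392 = 2.79 ms.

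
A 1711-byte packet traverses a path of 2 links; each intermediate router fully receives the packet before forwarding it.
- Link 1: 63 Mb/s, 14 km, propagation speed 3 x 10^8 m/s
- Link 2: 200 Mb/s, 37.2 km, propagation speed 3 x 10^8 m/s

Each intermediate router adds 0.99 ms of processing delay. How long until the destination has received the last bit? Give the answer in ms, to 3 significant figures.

1.45 ms

L = 1711 × 8 = 13688 bits.
Transmission delays (L/R per hop): 0.21727, 0.06844 ms; sum = 0.28571 ms.
Propagation delays (d/s per hop): 0.0466667, 0.124 ms; sum = 0.170667 ms.
Processing at 1 router(s): 1 × 0.99 ms = 0.99 ms.
End-to-end = 1.45 ms.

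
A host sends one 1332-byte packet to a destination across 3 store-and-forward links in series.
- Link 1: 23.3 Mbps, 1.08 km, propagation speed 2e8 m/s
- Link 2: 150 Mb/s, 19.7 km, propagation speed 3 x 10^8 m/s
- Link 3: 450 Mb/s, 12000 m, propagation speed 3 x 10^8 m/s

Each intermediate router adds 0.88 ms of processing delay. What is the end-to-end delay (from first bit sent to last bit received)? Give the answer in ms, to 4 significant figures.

L = 1332 × 8 = 10656 bits.
Transmission delays (L/R per hop): 0.457339, 0.07104, 0.02368 ms; sum = 0.552059 ms.
Propagation delays (d/s per hop): 0.0054, 0.0656667, 0.04 ms; sum = 0.111067 ms.
Processing at 2 router(s): 2 × 0.88 ms = 1.76 ms.
End-to-end = 2.423 ms.

2.423 ms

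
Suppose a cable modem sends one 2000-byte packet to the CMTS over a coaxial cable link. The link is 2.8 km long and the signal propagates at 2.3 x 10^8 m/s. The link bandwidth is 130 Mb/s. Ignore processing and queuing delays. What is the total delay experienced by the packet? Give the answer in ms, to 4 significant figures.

0.1353 ms

L = 2000 × 8 = 16000 bits.
Transmission delay = L/R = 16000 / 130000000 = 0.123077 ms.
Propagation delay = d/s = 2800 m / 2.3e+08 m/s = 0.0121739 ms.
Total = 0.1353 ms.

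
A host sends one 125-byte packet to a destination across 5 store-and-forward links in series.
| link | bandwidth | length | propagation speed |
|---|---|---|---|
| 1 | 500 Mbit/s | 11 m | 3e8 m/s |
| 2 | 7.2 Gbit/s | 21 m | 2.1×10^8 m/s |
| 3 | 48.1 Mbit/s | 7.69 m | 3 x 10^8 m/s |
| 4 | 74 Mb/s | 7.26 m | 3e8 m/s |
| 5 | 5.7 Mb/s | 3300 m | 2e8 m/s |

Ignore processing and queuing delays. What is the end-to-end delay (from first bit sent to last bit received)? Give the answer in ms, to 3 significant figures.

L = 125 × 8 = 1000 bits.
Transmission delays (L/R per hop): 0.002, 0.000138889, 0.02079, 0.0135135, 0.175439 ms; sum = 0.211881 ms.
Propagation delays (d/s per hop): 3.66667e-05, 0.0001, 2.56333e-05, 2.42e-05, 0.0165 ms; sum = 0.0166865 ms.
End-to-end = 0.229 ms.

0.229 ms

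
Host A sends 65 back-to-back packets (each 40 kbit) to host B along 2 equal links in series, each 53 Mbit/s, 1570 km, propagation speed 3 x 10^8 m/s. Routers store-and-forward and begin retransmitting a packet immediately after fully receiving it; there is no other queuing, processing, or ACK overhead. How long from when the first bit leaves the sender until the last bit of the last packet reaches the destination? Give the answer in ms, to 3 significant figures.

Per-hop transmission t_tx = L/R = 40000/53000000 = 0.754717 ms.
Per-hop propagation t_prop = 1570000/300000000 = 5.23333 ms.
Pipeline fill: first packet needs 2·t_tx to clear all hops; remaining 64 packets each add one t_tx.
Total = (2+65-1)·t_tx + 2·t_prop = 66·0.754717 + 2·5.23333 = 60.3 ms.

60.3 ms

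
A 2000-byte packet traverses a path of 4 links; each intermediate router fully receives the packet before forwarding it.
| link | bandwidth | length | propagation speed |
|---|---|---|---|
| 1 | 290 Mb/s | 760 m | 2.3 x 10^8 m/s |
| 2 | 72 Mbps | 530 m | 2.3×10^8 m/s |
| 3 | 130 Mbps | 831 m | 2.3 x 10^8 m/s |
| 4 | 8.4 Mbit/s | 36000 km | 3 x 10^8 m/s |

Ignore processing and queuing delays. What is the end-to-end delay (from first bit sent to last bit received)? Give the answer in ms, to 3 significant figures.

L = 2000 × 8 = 16000 bits.
Transmission delays (L/R per hop): 0.0551724, 0.222222, 0.123077, 1.90476 ms; sum = 2.30523 ms.
Propagation delays (d/s per hop): 0.00330435, 0.00230435, 0.00361304, 120 ms; sum = 120.009 ms.
End-to-end = 122 ms.

122 ms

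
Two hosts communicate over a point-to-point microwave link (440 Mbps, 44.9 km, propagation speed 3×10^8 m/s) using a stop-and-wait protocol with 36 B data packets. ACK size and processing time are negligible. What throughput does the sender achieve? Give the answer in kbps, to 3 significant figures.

t_tx = L/R = 288/440000000 = 6.54545e-07 s.
t_prop = 44900/300000000 = 0.000149667 s; RTT = 0.000299333 s.
Cycle = t_tx + RTT = 0.000299988 s.
Throughput = L / cycle = 288 / 0.000299988 = 960 kbps.

960 kbps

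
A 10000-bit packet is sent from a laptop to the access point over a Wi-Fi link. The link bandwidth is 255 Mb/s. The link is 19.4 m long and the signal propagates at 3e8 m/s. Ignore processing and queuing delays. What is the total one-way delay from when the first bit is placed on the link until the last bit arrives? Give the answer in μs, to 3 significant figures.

Transmission delay = L/R = 10000 / 255000000 = 39.2157 μs.
Propagation delay = d/s = 19.4 m / 300000000 m/s = 0.0646667 μs.
Total = 39.3 μs.

39.3 μs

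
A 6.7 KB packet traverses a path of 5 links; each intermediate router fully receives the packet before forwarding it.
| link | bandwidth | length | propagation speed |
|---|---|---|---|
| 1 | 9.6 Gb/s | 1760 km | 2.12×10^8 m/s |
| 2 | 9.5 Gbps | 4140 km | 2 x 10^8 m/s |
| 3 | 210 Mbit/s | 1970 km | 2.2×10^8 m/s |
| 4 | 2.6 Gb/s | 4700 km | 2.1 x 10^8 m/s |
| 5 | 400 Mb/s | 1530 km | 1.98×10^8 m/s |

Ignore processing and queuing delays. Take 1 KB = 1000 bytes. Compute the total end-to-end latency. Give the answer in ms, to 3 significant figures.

68.5 ms

L = 53600 bits.
Transmission delays (L/R per hop): 0.00558333, 0.00564211, 0.255238, 0.0206154, 0.134 ms; sum = 0.421079 ms.
Propagation delays (d/s per hop): 8.30189, 20.7, 8.95455, 22.381, 7.72727 ms; sum = 68.0647 ms.
End-to-end = 68.5 ms.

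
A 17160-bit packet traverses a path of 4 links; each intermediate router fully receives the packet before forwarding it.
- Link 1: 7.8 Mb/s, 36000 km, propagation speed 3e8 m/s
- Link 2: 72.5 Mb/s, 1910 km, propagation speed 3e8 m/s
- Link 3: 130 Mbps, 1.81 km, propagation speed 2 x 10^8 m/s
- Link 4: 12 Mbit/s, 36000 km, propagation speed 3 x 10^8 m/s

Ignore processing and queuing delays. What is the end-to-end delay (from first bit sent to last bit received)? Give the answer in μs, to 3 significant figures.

Transmission delays (L/R per hop): 2200, 236.69, 132, 1430 μs; sum = 3998.69 μs.
Propagation delays (d/s per hop): 120000, 6366.67, 9.05, 120000 μs; sum = 246376 μs.
End-to-end = 250000 μs.

250000 μs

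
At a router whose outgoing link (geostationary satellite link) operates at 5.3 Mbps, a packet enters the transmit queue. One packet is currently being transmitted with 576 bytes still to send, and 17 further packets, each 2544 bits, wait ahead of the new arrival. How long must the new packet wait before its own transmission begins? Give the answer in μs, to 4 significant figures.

Each queued packet: L/R = 2544/5300000 = 480 μs.
17 queued → 8160 μs.
Plus remaining 4608 bits of current packet: 869.434 μs.
Queuing delay = 9029 μs.

9029 μs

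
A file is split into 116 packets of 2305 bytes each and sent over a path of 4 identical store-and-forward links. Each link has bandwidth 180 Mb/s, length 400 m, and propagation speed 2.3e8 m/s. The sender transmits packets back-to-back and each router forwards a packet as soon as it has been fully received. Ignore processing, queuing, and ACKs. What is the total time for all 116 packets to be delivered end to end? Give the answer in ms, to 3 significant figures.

Per-hop transmission t_tx = L/R = 18440/180000000 = 0.102444 ms.
Per-hop propagation t_prop = 400/2.3e+08 = 0.00173913 ms.
Pipeline fill: first packet needs 4·t_tx to clear all hops; remaining 115 packets each add one t_tx.
Total = (4+116-1)·t_tx + 4·t_prop = 119·0.102444 + 4·0.00173913 = 12.2 ms.

12.2 ms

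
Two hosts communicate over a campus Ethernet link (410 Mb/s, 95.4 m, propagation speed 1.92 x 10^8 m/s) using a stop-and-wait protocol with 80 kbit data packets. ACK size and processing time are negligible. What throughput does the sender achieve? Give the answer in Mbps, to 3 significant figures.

408 Mbps

t_tx = L/R = 80000/410000000 = 0.000195122 s.
t_prop = 95.4/192000000 = 4.96875e-07 s; RTT = 9.9375e-07 s.
Cycle = t_tx + RTT = 0.000196116 s.
Throughput = L / cycle = 80000 / 0.000196116 = 408 Mbps.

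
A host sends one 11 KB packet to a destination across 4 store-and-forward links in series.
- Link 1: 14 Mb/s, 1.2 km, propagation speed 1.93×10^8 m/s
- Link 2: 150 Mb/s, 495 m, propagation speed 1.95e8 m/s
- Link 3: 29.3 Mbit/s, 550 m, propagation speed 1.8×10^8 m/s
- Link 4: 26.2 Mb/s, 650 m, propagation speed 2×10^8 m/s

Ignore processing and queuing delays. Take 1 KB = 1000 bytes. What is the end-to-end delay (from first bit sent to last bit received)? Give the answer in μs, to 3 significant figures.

13200 μs

L = 88000 bits.
Transmission delays (L/R per hop): 6285.71, 586.667, 3003.41, 3358.78 μs; sum = 13234.6 μs.
Propagation delays (d/s per hop): 6.21762, 2.53846, 3.05556, 3.25 μs; sum = 15.0616 μs.
End-to-end = 13200 μs.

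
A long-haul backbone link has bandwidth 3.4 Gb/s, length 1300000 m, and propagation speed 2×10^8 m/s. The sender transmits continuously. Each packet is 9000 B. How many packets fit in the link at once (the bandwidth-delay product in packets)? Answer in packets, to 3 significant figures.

Propagation delay = 1300000 / 200000000 = 0.0065 s.
BDP = R × t_prop = 3400000000 × 0.0065 = 22100000 bits.
In packets of 72000 bits: 307 packets.

307 packets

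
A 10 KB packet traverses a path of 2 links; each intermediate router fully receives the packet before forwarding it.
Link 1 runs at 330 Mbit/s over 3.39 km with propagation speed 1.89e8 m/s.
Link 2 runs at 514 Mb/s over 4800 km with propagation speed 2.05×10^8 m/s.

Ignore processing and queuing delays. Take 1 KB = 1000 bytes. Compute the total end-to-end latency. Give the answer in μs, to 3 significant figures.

23800 μs

L = 80000 bits.
Transmission delays (L/R per hop): 242.424, 155.642 μs; sum = 398.066 μs.
Propagation delays (d/s per hop): 17.9365, 23414.6 μs; sum = 23432.6 μs.
End-to-end = 23800 μs.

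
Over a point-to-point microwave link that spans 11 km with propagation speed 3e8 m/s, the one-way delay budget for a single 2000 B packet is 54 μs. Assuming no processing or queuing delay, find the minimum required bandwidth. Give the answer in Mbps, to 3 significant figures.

923 Mbps

L = 16000 bits.
Propagation delay = 11000 / 300000000 = 36.6667 μs.
Transmission budget = 54 − 36.6667 = 17.3333 μs.
R ≥ L / t_tx = 16000 bits / 1.73333e-05 s = 923 Mbps.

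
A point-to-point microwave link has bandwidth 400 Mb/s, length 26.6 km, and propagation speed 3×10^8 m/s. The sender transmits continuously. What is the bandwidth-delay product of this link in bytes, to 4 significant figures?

4433 bytes

Propagation delay = 26600 / 300000000 = 8.86667e-05 s.
BDP = R × t_prop = 400000000 × 8.86667e-05 = 35466.7 bits.
In bytes: 35466.7/8 = 4433 bytes.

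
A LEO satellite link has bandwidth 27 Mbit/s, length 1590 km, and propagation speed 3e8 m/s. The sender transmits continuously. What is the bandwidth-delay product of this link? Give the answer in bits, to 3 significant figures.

Propagation delay = 1590000 / 300000000 = 0.0053 s.
BDP = R × t_prop = 27000000 × 0.0053 = 143100 bits.

143000 bits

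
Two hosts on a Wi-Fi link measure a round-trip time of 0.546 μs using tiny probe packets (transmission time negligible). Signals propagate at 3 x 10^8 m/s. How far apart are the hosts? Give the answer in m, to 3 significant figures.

81.9 m

One-way propagation = RTT/2 = 0.273 μs.
d = s × t = 300000000 × 2.73e-07 = 81.9 m.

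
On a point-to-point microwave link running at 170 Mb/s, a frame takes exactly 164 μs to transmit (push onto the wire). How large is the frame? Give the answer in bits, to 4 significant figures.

27880 bits

L = R × t_tx = 170000000 b/s × 0.000164 s = 27880 bits.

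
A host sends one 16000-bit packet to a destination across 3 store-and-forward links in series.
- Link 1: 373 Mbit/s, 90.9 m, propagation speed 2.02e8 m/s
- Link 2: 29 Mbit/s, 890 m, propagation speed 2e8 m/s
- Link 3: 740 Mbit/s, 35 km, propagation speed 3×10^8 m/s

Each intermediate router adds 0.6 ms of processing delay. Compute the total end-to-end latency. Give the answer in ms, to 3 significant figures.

1.94 ms

Transmission delays (L/R per hop): 0.0428954, 0.551724, 0.0216216 ms; sum = 0.616241 ms.
Propagation delays (d/s per hop): 0.00045, 0.00445, 0.116667 ms; sum = 0.121567 ms.
Processing at 2 router(s): 2 × 0.6 ms = 1.2 ms.
End-to-end = 1.94 ms.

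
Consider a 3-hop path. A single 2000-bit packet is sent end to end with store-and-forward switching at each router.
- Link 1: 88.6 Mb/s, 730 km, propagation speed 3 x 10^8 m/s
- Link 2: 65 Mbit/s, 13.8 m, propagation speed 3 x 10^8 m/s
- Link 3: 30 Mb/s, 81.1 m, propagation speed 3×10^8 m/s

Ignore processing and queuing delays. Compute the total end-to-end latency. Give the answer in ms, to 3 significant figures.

2.55 ms

Transmission delays (L/R per hop): 0.0225734, 0.0307692, 0.0666667 ms; sum = 0.120009 ms.
Propagation delays (d/s per hop): 2.43333, 4.6e-05, 0.000270333 ms; sum = 2.43365 ms.
End-to-end = 2.55 ms.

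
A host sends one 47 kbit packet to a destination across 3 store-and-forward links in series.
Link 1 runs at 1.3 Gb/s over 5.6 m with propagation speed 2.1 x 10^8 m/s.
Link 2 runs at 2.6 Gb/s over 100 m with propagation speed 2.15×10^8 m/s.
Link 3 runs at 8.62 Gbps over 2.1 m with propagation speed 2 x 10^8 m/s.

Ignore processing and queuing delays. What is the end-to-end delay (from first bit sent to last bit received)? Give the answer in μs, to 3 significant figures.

60.2 μs

L = 47000 bits.
Transmission delays (L/R per hop): 36.1538, 18.0769, 5.45244 μs; sum = 59.6832 μs.
Propagation delays (d/s per hop): 0.0266667, 0.465116, 0.0105 μs; sum = 0.502283 μs.
End-to-end = 60.2 μs.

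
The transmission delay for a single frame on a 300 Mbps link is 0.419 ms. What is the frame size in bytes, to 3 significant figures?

15700 bytes

L = R × t_tx = 300000000 b/s × 0.000419 s = 125700 bits.
In bytes: 125700 / 8 = 15700 bytes.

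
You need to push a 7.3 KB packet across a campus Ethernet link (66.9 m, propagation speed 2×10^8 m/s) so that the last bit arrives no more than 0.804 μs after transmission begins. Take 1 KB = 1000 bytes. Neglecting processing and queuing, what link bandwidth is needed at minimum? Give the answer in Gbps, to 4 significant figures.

124.4 Gbps

L = 58400 bits.
Propagation delay = 66.9 / 200000000 = 0.3345 μs.
Transmission budget = 0.804 − 0.3345 = 0.4695 μs.
R ≥ L / t_tx = 58400 bits / 4.695e-07 s = 124.4 Gbps.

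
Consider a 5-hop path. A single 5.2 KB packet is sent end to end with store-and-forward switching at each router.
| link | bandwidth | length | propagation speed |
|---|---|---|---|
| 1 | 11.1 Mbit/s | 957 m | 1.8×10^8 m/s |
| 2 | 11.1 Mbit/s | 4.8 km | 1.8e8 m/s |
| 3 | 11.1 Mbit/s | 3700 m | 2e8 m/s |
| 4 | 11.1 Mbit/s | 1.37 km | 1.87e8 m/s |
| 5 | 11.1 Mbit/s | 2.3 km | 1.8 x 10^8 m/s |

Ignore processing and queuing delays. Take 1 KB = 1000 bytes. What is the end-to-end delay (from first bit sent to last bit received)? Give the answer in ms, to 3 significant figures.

18.8 ms

L = 41600 bits.
Transmission delay per hop = L/R = 41600/11100000 = 3.74775 ms; 5 hops → 18.7387 ms.
Propagation delays (d/s per hop): 0.00531667, 0.0266667, 0.0185, 0.0073262, 0.0127778 ms; sum = 0.0705873 ms.
End-to-end = 18.8 ms.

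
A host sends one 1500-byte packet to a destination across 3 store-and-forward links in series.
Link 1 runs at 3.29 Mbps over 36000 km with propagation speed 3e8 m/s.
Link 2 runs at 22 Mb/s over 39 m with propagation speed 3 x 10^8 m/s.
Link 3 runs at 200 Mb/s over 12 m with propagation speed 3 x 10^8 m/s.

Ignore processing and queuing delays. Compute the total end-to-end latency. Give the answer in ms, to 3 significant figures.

L = 1500 × 8 = 12000 bits.
Transmission delays (L/R per hop): 3.64742, 0.545455, 0.06 ms; sum = 4.25287 ms.
Propagation delays (d/s per hop): 120, 0.00013, 4e-05 ms; sum = 120 ms.
End-to-end = 124 ms.

124 ms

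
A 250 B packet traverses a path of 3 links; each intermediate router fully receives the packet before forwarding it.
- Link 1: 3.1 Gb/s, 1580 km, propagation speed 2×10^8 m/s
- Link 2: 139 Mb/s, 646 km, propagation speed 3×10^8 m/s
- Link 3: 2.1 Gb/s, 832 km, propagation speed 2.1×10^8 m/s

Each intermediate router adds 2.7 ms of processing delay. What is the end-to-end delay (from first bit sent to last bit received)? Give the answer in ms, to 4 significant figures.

19.43 ms

L = 250 × 8 = 2000 bits.
Transmission delays (L/R per hop): 0.000645161, 0.0143885, 0.000952381 ms; sum = 0.015986 ms.
Propagation delays (d/s per hop): 7.9, 2.15333, 3.9619 ms; sum = 14.0152 ms.
Processing at 2 router(s): 2 × 2.7 ms = 5.4 ms.
End-to-end = 19.43 ms.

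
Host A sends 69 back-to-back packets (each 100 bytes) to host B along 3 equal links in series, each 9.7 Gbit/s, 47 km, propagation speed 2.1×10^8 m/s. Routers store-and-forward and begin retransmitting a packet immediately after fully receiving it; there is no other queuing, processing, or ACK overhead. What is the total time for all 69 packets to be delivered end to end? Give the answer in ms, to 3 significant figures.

Per-hop transmission t_tx = L/R = 800/9700000000 = 8.24742e-05 ms.
Per-hop propagation t_prop = 47000/210000000 = 0.22381 ms.
Pipeline fill: first packet needs 3·t_tx to clear all hops; remaining 68 packets each add one t_tx.
Total = (3+69-1)·t_tx + 3·t_prop = 71·8.24742e-05 + 3·0.22381 = 0.677 ms.

0.677 ms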